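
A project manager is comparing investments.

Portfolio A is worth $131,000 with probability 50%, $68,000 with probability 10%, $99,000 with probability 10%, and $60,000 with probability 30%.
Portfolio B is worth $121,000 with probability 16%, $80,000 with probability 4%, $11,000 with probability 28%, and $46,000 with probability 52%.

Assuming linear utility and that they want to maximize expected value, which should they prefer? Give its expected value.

Portfolio A ($100,200)

Portfolio A = 0.5 × 131000 + 0.1 × 68000 + 0.1 × 99000 + 0.3 × 60000 = 65500 + 6800 + 9900 + 18000 = 100200
Portfolio B = 0.16 × 121000 + 0.04 × 80000 + 0.28 × 11000 + 0.52 × 46000 = 19360 + 3200 + 3080 + 23920 = 49560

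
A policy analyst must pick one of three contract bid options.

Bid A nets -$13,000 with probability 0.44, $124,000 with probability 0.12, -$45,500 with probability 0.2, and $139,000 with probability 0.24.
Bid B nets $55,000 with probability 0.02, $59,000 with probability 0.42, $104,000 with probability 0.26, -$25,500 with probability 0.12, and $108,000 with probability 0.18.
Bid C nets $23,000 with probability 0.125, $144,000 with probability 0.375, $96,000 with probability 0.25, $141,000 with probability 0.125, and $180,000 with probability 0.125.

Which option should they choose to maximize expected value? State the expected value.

Bid A = 0.44 × (-13000) + 0.12 × 124000 + 0.2 × (-45500) + 0.24 × 139000 = -5720 + 14880 − 9100 + 33360 = 33420
Bid B = 0.02 × 55000 + 0.42 × 59000 + 0.26 × 104000 + 0.12 × (-25500) + 0.18 × 108000 = 1100 + 24780 + 27040 − 3060 + 19440 = 69300
Bid C = 0.125 × 23000 + 0.375 × 144000 + 0.25 × 96000 + 0.125 × 141000 + 0.125 × 180000 = 2875 + 54000 + 24000 + 17625 + 22500 = 121000

Bid C ($121,000)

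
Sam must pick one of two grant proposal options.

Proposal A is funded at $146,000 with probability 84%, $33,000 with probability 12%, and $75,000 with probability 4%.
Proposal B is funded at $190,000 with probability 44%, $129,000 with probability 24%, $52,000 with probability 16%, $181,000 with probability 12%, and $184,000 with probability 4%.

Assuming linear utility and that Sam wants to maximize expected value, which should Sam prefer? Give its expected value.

Proposal A = 0.84 × 146000 + 0.12 × 33000 + 0.04 × 75000 = 122640 + 3960 + 3000 = 129600
Proposal B = 0.44 × 190000 + 0.24 × 129000 + 0.16 × 52000 + 0.12 × 181000 + 0.04 × 184000 = 83600 + 30960 + 8320 + 21720 + 7360 = 151960

Proposal B ($151,960)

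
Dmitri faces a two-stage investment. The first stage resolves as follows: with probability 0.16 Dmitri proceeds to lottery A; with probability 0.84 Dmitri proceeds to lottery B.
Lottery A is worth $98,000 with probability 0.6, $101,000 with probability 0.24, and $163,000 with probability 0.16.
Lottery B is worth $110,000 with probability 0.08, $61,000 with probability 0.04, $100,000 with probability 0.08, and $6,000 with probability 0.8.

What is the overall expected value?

$37,652.80

EV(A) = 0.6 × 98000 + 0.24 × 101000 + 0.16 × 163000 = 58800 + 24240 + 26080 = 109120
EV(B) = 0.08 × 110000 + 0.04 × 61000 + 0.08 × 100000 + 0.8 × 6000 = 8800 + 2440 + 8000 + 4800 = 24040
Overall = 0.16 × 109120 + 0.84 × 24040 = 17459.2 + 20193.6 = 37652.8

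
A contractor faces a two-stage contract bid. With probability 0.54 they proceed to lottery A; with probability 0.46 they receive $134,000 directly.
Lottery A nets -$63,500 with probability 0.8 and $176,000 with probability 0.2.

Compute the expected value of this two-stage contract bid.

$53,216

EV(A) = 0.8 × (-63500) + 0.2 × 176000 = -50800 + 35200 = -15600
Branch B: 134000 (certain)
Overall = 0.54 × (-15600) + 0.46 × 134000 = -8424 + 61640 = 53216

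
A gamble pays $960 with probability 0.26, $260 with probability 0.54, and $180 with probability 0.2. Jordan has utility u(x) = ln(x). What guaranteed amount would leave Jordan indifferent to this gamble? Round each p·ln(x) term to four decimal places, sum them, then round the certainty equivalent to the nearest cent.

$339.27

E[u] = 0.26·ln(960) + 0.54·ln(260) + 0.2·ln(180) = 1.7854 + 3.0028 + 1.0386 = 5.8268
CE = e^5.8268 ≈ 339.27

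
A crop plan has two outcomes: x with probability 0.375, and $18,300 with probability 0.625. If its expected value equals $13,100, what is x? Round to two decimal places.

0.375·x + 0.625·18300 = 13100
0.375·x = 13100 − 11437.5 = 1662.5
x = 1662.5 / 0.375 = 4433.3333

x = $4,433.33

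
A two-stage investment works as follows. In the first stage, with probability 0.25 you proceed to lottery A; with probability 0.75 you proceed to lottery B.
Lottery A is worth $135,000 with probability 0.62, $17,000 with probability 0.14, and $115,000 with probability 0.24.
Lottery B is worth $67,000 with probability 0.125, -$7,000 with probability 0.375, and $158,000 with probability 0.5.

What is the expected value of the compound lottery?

$91,982.50

EV(A) = 0.62 × 135000 + 0.14 × 17000 + 0.24 × 115000 = 83700 + 2380 + 27600 = 113680
EV(B) = 0.125 × 67000 + 0.375 × (-7000) + 0.5 × 158000 = 8375 − 2625 + 79000 = 84750
Overall = 0.25 × 113680 + 0.75 × 84750 = 28420 + 63562.5 = 91982.5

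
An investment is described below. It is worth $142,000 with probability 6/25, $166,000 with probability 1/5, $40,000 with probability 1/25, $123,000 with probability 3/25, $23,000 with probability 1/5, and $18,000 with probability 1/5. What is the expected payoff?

$91,840

EV = 6/25 × 142000 + 1/5 × 166000 + 1/25 × 40000 + 3/25 × 123000 + 1/5 × 23000 + 1/5 × 18000 = 34080 + 33200 + 1600 + 14760 + 4600 + 3600 = 91840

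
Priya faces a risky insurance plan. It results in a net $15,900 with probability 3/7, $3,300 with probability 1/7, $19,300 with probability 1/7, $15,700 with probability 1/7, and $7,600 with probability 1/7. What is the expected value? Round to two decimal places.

$13,371.43

EV = 3/7 × 15900 + 1/7 × 3300 + 1/7 × 19300 + 1/7 × 15700 + 1/7 × 7600 = 6814.2857 + 471.4286 + 2757.1429 + 2242.8571 + 1085.7143 = 13371.4286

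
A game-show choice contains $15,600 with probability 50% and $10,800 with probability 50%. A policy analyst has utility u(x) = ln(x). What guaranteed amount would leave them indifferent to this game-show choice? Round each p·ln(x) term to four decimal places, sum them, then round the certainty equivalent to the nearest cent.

E[u] = 0.5·ln(15600) + 0.5·ln(10800) = 4.8275 + 4.6437 = 9.4712
CE = e^9.4712 ≈ 12980.45

$12,980.45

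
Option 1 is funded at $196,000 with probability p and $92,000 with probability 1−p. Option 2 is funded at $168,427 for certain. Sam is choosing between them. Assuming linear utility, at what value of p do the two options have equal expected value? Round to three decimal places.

p = 0.735

p·196000 + (1−p)·92000 = 168427
104000p + 92000 = 168427
p = (168427 − 92000) / 104000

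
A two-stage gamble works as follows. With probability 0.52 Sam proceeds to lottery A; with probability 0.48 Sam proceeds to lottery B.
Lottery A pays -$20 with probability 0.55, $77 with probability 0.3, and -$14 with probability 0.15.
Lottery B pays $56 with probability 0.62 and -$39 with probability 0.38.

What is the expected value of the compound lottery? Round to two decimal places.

$14.75

EV(A) = 0.55 × (-20) + 0.3 × 77 + 0.15 × (-14) = -11 + 23.1 − 2.1 = 10
EV(B) = 0.62 × 56 + 0.38 × (-39) = 34.72 − 14.82 = 19.9
Overall = 0.52 × 10 + 0.48 × 19.9 = 5.2 + 9.552 = 14.752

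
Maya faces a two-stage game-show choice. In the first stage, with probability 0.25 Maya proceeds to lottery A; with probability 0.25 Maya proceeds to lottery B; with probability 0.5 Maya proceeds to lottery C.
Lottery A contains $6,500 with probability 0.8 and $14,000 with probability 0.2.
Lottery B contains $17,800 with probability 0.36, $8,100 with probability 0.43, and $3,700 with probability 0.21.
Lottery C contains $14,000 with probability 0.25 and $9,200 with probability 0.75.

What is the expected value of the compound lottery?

EV(A) = 0.8 × 6500 + 0.2 × 14000 = 5200 + 2800 = 8000
EV(B) = 0.36 × 17800 + 0.43 × 8100 + 0.21 × 3700 = 6408 + 3483 + 777 = 10668
EV(C) = 0.25 × 14000 + 0.75 × 9200 = 3500 + 6900 = 10400
Overall = 0.25 × 8000 + 0.25 × 10668 + 0.5 × 10400 = 2000 + 2667 + 5200 = 9867

$9,867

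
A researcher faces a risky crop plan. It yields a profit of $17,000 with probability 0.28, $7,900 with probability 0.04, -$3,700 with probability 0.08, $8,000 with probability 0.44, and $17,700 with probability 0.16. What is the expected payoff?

$11,132

EV = 0.28 × 17000 + 0.04 × 7900 + 0.08 × (-3700) + 0.44 × 8000 + 0.16 × 17700 = 4760 + 316 − 296 + 3520 + 2832 = 11132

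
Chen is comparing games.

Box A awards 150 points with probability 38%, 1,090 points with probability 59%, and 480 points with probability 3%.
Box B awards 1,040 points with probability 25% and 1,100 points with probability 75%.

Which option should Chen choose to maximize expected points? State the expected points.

Box B (1,085 points)

Box A = 0.38 × 150 + 0.59 × 1090 + 0.03 × 480 = 57 + 643.1 + 14.4 = 714.5
Box B = 0.25 × 1040 + 0.75 × 1100 = 260 + 825 = 1085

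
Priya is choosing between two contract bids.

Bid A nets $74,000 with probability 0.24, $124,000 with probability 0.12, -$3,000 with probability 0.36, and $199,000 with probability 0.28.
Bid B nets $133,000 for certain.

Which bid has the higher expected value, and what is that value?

Bid B ($133,000)

Bid A = 0.24 × 74000 + 0.12 × 124000 + 0.36 × (-3000) + 0.28 × 199000 = 17760 + 14880 − 1080 + 55720 = 87280
Bid B: 133000 (certain)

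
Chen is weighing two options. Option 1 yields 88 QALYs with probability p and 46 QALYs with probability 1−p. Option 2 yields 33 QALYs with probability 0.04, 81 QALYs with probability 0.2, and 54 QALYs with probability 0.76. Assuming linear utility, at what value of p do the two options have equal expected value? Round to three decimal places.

p = 0.299

EV(Option 2) = 0.04 × 33 + 0.2 × 81 + 0.76 × 54 = 1.32 + 16.2 + 41.04 = 58.56
p·88 + (1−p)·46 = 58.56
42p + 46 = 58.56
p = (58.56 − 46) / 42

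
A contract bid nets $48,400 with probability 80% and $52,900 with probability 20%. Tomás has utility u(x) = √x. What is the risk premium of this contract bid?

E[u] = 0.8·√48400 + 0.2·√52900 = 0.8·220 + 0.2·230 = 222
CE = (222)² = 49284
Risk premium = EV − CE = 49300 − 49284 = 16

$16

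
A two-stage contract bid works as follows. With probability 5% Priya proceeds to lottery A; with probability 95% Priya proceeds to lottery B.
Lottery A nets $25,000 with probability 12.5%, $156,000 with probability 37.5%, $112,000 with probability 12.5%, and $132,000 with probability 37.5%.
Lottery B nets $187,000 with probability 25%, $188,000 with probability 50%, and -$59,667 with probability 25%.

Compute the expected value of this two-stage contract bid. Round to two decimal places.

EV(A) = 0.125 × 25000 + 0.375 × 156000 + 0.125 × 112000 + 0.375 × 132000 = 3125 + 58500 + 14000 + 49500 = 125125
EV(B) = 0.25 × 187000 + 0.5 × 188000 + 0.25 × (-59667) = 46750 + 94000 − 14916.75 = 125833.25
Overall = 0.05 × 125125 + 0.95 × 125833.25 = 6256.25 + 119541.5875 = 125797.8375

$125,797.84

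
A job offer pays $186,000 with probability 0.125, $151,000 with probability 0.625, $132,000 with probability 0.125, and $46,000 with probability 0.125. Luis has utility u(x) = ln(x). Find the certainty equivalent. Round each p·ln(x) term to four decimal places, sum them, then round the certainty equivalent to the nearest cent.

$131,347.27

E[u] = 0.125·ln(186000) + 0.625·ln(151000) + 0.125·ln(132000) + 0.125·ln(46000) = 1.5167 + 7.4531 + 1.4738 + 1.3420 = 11.7856
CE = e^11.7856 ≈ 131347.27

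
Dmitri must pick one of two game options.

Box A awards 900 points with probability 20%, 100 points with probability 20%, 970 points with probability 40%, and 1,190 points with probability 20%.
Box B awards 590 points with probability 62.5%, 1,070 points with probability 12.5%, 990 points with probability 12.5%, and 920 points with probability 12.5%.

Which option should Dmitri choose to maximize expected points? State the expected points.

Box A = 0.2 × 900 + 0.2 × 100 + 0.4 × 970 + 0.2 × 1190 = 180 + 20 + 388 + 238 = 826
Box B = 0.625 × 590 + 0.125 × 1070 + 0.125 × 990 + 0.125 × 920 = 368.75 + 133.75 + 123.75 + 115 = 741.25

Box A (826 points)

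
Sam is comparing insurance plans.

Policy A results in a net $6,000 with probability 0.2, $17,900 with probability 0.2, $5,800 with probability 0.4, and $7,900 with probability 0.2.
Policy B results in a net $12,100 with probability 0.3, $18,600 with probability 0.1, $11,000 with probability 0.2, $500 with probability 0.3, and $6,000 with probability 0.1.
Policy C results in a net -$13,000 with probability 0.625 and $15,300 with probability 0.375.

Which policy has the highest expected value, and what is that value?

Policy A ($8,680)

Policy A = 0.2 × 6000 + 0.2 × 17900 + 0.4 × 5800 + 0.2 × 7900 = 1200 + 3580 + 2320 + 1580 = 8680
Policy B = 0.3 × 12100 + 0.1 × 18600 + 0.2 × 11000 + 0.3 × 500 + 0.1 × 6000 = 3630 + 1860 + 2200 + 150 + 600 = 8440
Policy C = 0.625 × (-13000) + 0.375 × 15300 = -8125 + 5737.5 = -2387.5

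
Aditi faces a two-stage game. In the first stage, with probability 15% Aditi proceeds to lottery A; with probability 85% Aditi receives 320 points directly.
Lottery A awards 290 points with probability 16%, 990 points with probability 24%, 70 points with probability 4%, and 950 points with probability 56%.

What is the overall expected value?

394.82 points

EV(A) = 0.16 × 290 + 0.24 × 990 + 0.04 × 70 + 0.56 × 950 = 46.4 + 237.6 + 2.8 + 532 = 818.8
Branch B: 320 (certain)
Overall = 0.15 × 818.8 + 0.85 × 320 = 122.82 + 272 = 394.82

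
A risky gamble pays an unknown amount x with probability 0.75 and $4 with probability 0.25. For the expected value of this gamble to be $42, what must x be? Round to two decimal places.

0.75·x + 0.25·4 = 42
0.75·x = 42 − 1 = 41
x = 41 / 0.75 = 54.6667

x = $54.67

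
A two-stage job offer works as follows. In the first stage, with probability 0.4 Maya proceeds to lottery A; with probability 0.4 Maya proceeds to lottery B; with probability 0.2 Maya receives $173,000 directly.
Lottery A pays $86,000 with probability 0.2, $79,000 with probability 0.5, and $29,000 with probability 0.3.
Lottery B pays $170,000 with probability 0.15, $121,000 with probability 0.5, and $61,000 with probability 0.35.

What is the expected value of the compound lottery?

EV(A) = 0.2 × 86000 + 0.5 × 79000 + 0.3 × 29000 = 17200 + 39500 + 8700 = 65400
EV(B) = 0.15 × 170000 + 0.5 × 121000 + 0.35 × 61000 = 25500 + 60500 + 21350 = 107350
Branch C: 173000 (certain)
Overall = 0.4 × 65400 + 0.4 × 107350 + 0.2 × 173000 = 26160 + 42940 + 34600 = 103700

$103,700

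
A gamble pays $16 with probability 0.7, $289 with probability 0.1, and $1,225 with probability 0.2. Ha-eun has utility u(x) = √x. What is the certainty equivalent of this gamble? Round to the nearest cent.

E[u] = 0.7·√16 + 0.1·√289 + 0.2·√1225 = 0.7·4 + 0.1·17 + 0.2·35 = 11.5
CE = (11.5)² = 132.25

$132.25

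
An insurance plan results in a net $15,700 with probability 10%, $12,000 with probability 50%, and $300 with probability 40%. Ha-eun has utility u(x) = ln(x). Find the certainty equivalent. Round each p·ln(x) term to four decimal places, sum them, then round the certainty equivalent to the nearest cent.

E[u] = 0.1·ln(15700) + 0.5·ln(12000) + 0.4·ln(300) = 0.9661 + 4.6963 + 2.2815 = 7.9439
CE = e^7.9439 ≈ 2818.33

$2,818.33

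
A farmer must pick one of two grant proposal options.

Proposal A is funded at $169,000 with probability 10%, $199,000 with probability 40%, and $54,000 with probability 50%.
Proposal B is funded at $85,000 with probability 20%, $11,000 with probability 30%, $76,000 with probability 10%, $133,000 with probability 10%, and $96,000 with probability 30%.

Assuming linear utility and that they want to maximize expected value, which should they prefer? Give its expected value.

Proposal A ($123,500)

Proposal A = 0.1 × 169000 + 0.4 × 199000 + 0.5 × 54000 = 16900 + 79600 + 27000 = 123500
Proposal B = 0.2 × 85000 + 0.3 × 11000 + 0.1 × 76000 + 0.1 × 133000 + 0.3 × 96000 = 17000 + 3300 + 7600 + 13300 + 28800 = 70000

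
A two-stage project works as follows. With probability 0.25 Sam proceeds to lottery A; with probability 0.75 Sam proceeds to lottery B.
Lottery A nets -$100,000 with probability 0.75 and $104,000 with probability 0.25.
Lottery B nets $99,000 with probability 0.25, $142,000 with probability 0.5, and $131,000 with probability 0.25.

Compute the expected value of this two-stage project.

EV(A) = 0.75 × (-100000) + 0.25 × 104000 = -75000 + 26000 = -49000
EV(B) = 0.25 × 99000 + 0.5 × 142000 + 0.25 × 131000 = 24750 + 71000 + 32750 = 128500
Overall = 0.25 × (-49000) + 0.75 × 128500 = -12250 + 96375 = 84125

$84,125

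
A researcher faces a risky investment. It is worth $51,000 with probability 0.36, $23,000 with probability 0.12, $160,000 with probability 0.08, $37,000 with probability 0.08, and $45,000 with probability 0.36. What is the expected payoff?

EV = 0.36 × 51000 + 0.12 × 23000 + 0.08 × 160000 + 0.08 × 37000 + 0.36 × 45000 = 18360 + 2760 + 12800 + 2960 + 16200 = 53080

$53,080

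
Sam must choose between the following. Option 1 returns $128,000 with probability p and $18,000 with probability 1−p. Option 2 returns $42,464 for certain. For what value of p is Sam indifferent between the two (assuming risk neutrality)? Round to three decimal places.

p·128000 + (1−p)·18000 = 42464
110000p + 18000 = 42464
p = (42464 − 18000) / 110000

p = 0.222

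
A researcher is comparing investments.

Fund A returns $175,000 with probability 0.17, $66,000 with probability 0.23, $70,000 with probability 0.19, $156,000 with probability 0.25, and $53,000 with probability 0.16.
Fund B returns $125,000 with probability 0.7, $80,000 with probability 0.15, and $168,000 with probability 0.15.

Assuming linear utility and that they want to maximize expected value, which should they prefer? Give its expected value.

Fund B ($124,700)

Fund A = 0.17 × 175000 + 0.23 × 66000 + 0.19 × 70000 + 0.25 × 156000 + 0.16 × 53000 = 29750 + 15180 + 13300 + 39000 + 8480 = 105710
Fund B = 0.7 × 125000 + 0.15 × 80000 + 0.15 × 168000 = 87500 + 12000 + 25200 = 124700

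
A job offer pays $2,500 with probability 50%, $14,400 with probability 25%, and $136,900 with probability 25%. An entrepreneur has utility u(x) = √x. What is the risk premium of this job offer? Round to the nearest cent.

E[u] = 0.5·√2500 + 0.25·√14400 + 0.25·√136900 = 0.5·50 + 0.25·120 + 0.25·370 = 147.5
CE = (147.5)² = 21756.25
Risk premium = EV − CE = 39075 − 21756.25 = 17318.75

$17,318.75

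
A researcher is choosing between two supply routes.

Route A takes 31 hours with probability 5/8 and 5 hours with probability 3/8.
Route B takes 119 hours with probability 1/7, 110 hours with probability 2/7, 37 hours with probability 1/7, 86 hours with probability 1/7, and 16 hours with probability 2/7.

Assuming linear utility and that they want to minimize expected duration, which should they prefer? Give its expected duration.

Route A (21.25 hours)

Route A = 5/8 × 31 + 3/8 × 5 = 19.375 + 1.875 = 21.25
Route B = 1/7 × 119 + 2/7 × 110 + 1/7 × 37 + 1/7 × 86 + 2/7 × 16 = 17 + 31.4286 + 5.2857 + 12.2857 + 4.5714 = 70.5714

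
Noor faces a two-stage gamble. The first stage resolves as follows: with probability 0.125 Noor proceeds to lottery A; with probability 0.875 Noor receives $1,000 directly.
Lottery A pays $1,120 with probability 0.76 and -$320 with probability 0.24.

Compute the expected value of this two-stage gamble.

EV(A) = 0.76 × 1120 + 0.24 × (-320) = 851.2 − 76.8 = 774.4
Branch B: 1000 (certain)
Overall = 0.125 × 774.4 + 0.875 × 1000 = 96.8 + 875 = 971.8

$971.80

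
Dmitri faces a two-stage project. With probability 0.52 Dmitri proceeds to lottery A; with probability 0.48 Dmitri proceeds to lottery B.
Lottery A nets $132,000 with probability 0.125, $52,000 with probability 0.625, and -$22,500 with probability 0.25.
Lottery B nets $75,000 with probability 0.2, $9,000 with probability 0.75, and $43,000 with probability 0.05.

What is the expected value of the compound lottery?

EV(A) = 0.125 × 132000 + 0.625 × 52000 + 0.25 × (-22500) = 16500 + 32500 − 5625 = 43375
EV(B) = 0.2 × 75000 + 0.75 × 9000 + 0.05 × 43000 = 15000 + 6750 + 2150 = 23900
Overall = 0.52 × 43375 + 0.48 × 23900 = 22555 + 11472 = 34027

$34,027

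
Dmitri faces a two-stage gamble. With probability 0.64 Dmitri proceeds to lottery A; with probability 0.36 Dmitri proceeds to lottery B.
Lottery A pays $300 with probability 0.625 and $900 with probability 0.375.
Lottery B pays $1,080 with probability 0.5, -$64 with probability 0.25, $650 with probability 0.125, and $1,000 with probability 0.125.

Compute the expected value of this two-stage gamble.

$598.89

EV(A) = 0.625 × 300 + 0.375 × 900 = 187.5 + 337.5 = 525
EV(B) = 0.5 × 1080 + 0.25 × (-64) + 0.125 × 650 + 0.125 × 1000 = 540 − 16 + 81.25 + 125 = 730.25
Overall = 0.64 × 525 + 0.36 × 730.25 = 336 + 262.89 = 598.89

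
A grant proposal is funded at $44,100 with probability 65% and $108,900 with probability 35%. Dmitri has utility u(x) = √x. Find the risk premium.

$3,276

E[u] = 0.65·√44100 + 0.35·√108900 = 0.65·210 + 0.35·330 = 252
CE = (252)² = 63504
Risk premium = EV − CE = 66780 − 63504 = 3276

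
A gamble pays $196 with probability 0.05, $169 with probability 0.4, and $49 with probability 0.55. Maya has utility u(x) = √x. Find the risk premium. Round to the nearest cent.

E[u] = 0.05·√196 + 0.4·√169 + 0.55·√49 = 0.05·14 + 0.4·13 + 0.55·7 = 9.75
CE = (9.75)² = 95.0625
Risk premium = EV − CE = 104.35 − 95.0625 = 9.2875

$9.29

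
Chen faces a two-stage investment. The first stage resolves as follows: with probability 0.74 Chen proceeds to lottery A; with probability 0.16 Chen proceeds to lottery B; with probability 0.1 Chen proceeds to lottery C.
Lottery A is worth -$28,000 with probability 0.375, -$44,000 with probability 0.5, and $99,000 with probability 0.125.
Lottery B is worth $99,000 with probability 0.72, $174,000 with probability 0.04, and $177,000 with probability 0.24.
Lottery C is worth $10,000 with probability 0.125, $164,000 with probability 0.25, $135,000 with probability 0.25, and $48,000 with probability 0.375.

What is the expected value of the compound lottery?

EV(A) = 0.375 × (-28000) + 0.5 × (-44000) + 0.125 × 99000 = -10500 − 22000 + 12375 = -20125
EV(B) = 0.72 × 99000 + 0.04 × 174000 + 0.24 × 177000 = 71280 + 6960 + 42480 = 120720
EV(C) = 0.125 × 10000 + 0.25 × 164000 + 0.25 × 135000 + 0.375 × 48000 = 1250 + 41000 + 33750 + 18000 = 94000
Overall = 0.74 × (-20125) + 0.16 × 120720 + 0.1 × 94000 = -14892.5 + 19315.2 + 9400 = 13822.7

$13,822.70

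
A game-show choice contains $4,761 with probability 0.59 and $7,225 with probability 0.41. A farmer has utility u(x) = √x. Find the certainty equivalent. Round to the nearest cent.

E[u] = 0.59·√4761 + 0.41·√7225 = 0.59·69 + 0.41·85 = 75.56
CE = (75.56)² = 5709.3136

$5,709.31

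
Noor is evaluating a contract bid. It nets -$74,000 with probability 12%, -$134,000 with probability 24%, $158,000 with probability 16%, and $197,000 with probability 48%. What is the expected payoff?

$78,800

EV = 0.12 × (-74000) + 0.24 × (-134000) + 0.16 × 158000 + 0.48 × 197000 = -8880 − 32160 + 25280 + 94560 = 78800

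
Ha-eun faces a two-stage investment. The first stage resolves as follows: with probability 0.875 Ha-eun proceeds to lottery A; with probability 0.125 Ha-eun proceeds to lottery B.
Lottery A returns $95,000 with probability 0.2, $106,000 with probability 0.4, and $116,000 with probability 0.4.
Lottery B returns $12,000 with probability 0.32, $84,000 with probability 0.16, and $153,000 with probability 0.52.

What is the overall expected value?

$106,430

EV(A) = 0.2 × 95000 + 0.4 × 106000 + 0.4 × 116000 = 19000 + 42400 + 46400 = 107800
EV(B) = 0.32 × 12000 + 0.16 × 84000 + 0.52 × 153000 = 3840 + 13440 + 79560 = 96840
Overall = 0.875 × 107800 + 0.125 × 96840 = 94325 + 12105 = 106430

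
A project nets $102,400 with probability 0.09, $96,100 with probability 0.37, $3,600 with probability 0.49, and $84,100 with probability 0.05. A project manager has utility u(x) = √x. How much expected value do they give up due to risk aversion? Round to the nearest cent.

E[u] = 0.09·√102400 + 0.37·√96100 + 0.49·√3600 + 0.05·√84100 = 0.09·320 + 0.37·310 + 0.49·60 + 0.05·290 = 187.4
CE = (187.4)² = 35118.76
Risk premium = EV − CE = 50742 − 35118.76 = 15623.24

$15,623.24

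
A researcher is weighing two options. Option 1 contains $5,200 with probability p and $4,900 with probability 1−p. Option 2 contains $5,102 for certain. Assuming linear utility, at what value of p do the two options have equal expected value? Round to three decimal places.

p·5200 + (1−p)·4900 = 5102
300p + 4900 = 5102
p = (5102 − 4900) / 300

p = 0.673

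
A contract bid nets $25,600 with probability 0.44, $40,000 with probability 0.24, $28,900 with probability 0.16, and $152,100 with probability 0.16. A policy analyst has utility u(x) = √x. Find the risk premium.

$6,560

E[u] = 0.44·√25600 + 0.24·√40000 + 0.16·√28900 + 0.16·√152100 = 0.44·160 + 0.24·200 + 0.16·170 + 0.16·390 = 208
CE = (208)² = 43264
Risk premium = EV − CE = 49824 − 43264 = 6560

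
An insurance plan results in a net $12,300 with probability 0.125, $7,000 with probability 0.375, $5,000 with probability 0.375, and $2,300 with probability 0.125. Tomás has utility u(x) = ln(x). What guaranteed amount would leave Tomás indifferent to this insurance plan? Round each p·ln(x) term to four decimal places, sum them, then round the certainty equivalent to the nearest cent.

$5,760.62

E[u] = 0.125·ln(12300) + 0.375·ln(7000) + 0.375·ln(5000) + 0.125·ln(2300) = 1.1772 + 3.3201 + 3.1939 + 0.9676 = 8.6588
CE = e^8.6588 ≈ 5760.62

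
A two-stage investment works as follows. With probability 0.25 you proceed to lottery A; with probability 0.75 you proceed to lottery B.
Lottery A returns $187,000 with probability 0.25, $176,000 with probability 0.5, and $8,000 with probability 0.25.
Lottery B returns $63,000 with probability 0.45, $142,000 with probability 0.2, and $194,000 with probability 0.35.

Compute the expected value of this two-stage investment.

$127,675

EV(A) = 0.25 × 187000 + 0.5 × 176000 + 0.25 × 8000 = 46750 + 88000 + 2000 = 136750
EV(B) = 0.45 × 63000 + 0.2 × 142000 + 0.35 × 194000 = 28350 + 28400 + 67900 = 124650
Overall = 0.25 × 136750 + 0.75 × 124650 = 34187.5 + 93487.5 = 127675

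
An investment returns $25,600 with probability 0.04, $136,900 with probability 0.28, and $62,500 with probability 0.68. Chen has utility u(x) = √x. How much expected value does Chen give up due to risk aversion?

$3,456

E[u] = 0.04·√25600 + 0.28·√136900 + 0.68·√62500 = 0.04·160 + 0.28·370 + 0.68·250 = 280
CE = (280)² = 78400
Risk premium = EV − CE = 81856 − 78400 = 3456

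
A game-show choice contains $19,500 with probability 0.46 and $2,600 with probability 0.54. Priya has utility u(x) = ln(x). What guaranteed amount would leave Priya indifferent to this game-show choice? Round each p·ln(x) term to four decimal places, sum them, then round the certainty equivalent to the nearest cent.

E[u] = 0.46·ln(19500) + 0.54·ln(2600) = 4.5440 + 4.2462 = 8.7902
CE = e^8.7902 ≈ 6569.55

$6,569.55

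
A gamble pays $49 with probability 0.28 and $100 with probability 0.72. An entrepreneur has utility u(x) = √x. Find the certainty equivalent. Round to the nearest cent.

E[u] = 0.28·√49 + 0.72·√100 = 0.28·7 + 0.72·10 = 9.16
CE = (9.16)² = 83.9056

$83.91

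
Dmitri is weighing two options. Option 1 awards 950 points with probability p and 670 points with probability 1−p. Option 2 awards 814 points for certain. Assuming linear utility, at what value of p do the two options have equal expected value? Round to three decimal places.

p·950 + (1−p)·670 = 814
280p + 670 = 814
p = (814 − 670) / 280

p = 0.514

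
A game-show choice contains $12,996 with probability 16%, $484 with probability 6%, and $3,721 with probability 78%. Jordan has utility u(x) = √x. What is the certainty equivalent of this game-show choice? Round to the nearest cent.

E[u] = 0.16·√12996 + 0.06·√484 + 0.78·√3721 = 0.16·114 + 0.06·22 + 0.78·61 = 67.14
CE = (67.14)² = 4507.7796

$4,507.78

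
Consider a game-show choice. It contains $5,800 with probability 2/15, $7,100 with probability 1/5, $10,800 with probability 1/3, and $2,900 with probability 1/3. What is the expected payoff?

EV = 2/15 × 5800 + 1/5 × 7100 + 1/3 × 10800 + 1/3 × 2900 = 773.3333 + 1420 + 3600 + 966.6667 = 6760

$6,760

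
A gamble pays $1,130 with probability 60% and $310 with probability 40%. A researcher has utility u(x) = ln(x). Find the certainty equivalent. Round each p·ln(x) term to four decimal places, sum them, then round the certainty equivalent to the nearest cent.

$673.58

E[u] = 0.6·ln(1130) + 0.4·ln(310) = 4.2180 + 2.2946 = 6.5126
CE = e^6.5126 ≈ 673.58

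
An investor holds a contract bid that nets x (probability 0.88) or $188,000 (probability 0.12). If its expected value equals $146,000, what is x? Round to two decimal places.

0.88·x + 0.12·188000 = 146000
0.88·x = 146000 − 22560 = 123440
x = 123440 / 0.88 = 140272.7273

x = $140,272.73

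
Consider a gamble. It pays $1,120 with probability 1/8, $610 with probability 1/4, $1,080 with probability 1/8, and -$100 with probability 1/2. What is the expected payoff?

EV = 1/8 × 1120 + 1/4 × 610 + 1/8 × 1080 + 1/2 × (-100) = 140 + 152.5 + 135 − 50 = 377.5

$377.50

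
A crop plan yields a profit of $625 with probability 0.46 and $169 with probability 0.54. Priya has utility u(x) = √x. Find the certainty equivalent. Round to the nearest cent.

E[u] = 0.46·√625 + 0.54·√169 = 0.46·25 + 0.54·13 = 18.52
CE = (18.52)² = 342.9904

$342.99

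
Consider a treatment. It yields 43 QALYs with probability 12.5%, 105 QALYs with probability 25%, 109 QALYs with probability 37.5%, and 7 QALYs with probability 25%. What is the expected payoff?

74.25 QALYs

EV = 0.125 × 43 + 0.25 × 105 + 0.375 × 109 + 0.25 × 7 = 5.375 + 26.25 + 40.875 + 1.75 = 74.25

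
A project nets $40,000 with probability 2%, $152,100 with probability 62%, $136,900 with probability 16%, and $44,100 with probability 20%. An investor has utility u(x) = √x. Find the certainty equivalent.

$120,409

E[u] = 0.02·√40000 + 0.62·√152100 + 0.16·√136900 + 0.2·√44100 = 0.02·200 + 0.62·390 + 0.16·370 + 0.2·210 = 347
CE = (347)² = 120409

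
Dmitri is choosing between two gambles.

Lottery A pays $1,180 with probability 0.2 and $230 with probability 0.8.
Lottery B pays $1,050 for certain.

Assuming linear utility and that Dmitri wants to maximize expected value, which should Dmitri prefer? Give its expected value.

Lottery A = 0.2 × 1180 + 0.8 × 230 = 236 + 184 = 420
Lottery B: 1050 (certain)

Lottery B ($1,050)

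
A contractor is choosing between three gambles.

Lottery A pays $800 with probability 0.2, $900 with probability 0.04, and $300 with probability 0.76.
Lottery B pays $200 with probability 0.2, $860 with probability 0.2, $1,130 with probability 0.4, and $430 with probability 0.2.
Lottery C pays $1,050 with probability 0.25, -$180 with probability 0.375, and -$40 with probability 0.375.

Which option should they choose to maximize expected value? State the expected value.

Lottery B ($750)

Lottery A = 0.2 × 800 + 0.04 × 900 + 0.76 × 300 = 160 + 36 + 228 = 424
Lottery B = 0.2 × 200 + 0.2 × 860 + 0.4 × 1130 + 0.2 × 430 = 40 + 172 + 452 + 86 = 750
Lottery C = 0.25 × 1050 + 0.375 × (-180) + 0.375 × (-40) = 262.5 − 67.5 − 15 = 180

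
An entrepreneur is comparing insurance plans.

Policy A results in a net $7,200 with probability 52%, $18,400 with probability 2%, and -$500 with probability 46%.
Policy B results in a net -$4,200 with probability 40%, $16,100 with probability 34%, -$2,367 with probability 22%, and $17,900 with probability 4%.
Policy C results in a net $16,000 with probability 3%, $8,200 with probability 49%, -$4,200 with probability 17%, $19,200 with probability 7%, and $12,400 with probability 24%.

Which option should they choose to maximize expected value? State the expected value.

Policy C ($8,104)

Policy A = 0.52 × 7200 + 0.02 × 18400 + 0.46 × (-500) = 3744 + 368 − 230 = 3882
Policy B = 0.4 × (-4200) + 0.34 × 16100 + 0.22 × (-2367) + 0.04 × 17900 = -1680 + 5474 − 520.74 + 716 = 3989.26
Policy C = 0.03 × 16000 + 0.49 × 8200 + 0.17 × (-4200) + 0.07 × 19200 + 0.24 × 12400 = 480 + 4018 − 714 + 1344 + 2976 = 8104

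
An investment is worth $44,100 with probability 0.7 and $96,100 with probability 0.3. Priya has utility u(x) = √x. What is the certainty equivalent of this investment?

E[u] = 0.7·√44100 + 0.3·√96100 = 0.7·210 + 0.3·310 = 240
CE = (240)² = 57600

$57,600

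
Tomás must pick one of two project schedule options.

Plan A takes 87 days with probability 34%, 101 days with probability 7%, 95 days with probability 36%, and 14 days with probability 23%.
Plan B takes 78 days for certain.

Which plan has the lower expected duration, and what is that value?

Plan A = 0.34 × 87 + 0.07 × 101 + 0.36 × 95 + 0.23 × 14 = 29.58 + 7.07 + 34.2 + 3.22 = 74.07
Plan B: 78 (certain)

Plan A (74.07 days)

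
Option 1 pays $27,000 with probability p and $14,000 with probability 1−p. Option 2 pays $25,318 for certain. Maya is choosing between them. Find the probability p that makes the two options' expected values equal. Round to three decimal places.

p·27000 + (1−p)·14000 = 25318
13000p + 14000 = 25318
p = (25318 − 14000) / 13000

p = 0.871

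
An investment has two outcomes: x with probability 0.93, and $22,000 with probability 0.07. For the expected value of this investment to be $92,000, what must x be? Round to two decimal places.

0.93·x + 0.07·22000 = 92000
0.93·x = 92000 − 1540 = 90460
x = 90460 / 0.93 = 97268.8172

x = $97,268.82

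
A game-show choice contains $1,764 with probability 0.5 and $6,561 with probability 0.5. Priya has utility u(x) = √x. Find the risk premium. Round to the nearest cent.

E[u] = 0.5·√1764 + 0.5·√6561 = 0.5·42 + 0.5·81 = 61.5
CE = (61.5)² = 3782.25
Risk premium = EV − CE = 4162.5 − 3782.25 = 380.25

$380.25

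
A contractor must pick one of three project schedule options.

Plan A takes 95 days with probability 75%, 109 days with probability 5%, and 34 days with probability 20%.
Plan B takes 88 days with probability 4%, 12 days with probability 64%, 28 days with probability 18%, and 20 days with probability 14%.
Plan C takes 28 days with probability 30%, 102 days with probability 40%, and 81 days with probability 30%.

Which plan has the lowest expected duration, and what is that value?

Plan A = 0.75 × 95 + 0.05 × 109 + 0.2 × 34 = 71.25 + 5.45 + 6.8 = 83.5
Plan B = 0.04 × 88 + 0.64 × 12 + 0.18 × 28 + 0.14 × 20 = 3.52 + 7.68 + 5.04 + 2.8 = 19.04
Plan C = 0.3 × 28 + 0.4 × 102 + 0.3 × 81 = 8.4 + 40.8 + 24.3 = 73.5

Plan B (19.04 days)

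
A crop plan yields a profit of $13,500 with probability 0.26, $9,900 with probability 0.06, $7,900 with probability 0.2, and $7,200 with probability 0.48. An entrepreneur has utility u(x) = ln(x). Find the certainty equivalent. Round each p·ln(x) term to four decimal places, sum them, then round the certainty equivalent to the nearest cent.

E[u] = 0.26·ln(13500) + 0.06·ln(9900) + 0.2·ln(7900) + 0.48·ln(7200) = 2.4727 + 0.5520 + 1.7949 + 4.2633 = 9.0829
CE = e^9.0829 ≈ 8803.46

$8,803.46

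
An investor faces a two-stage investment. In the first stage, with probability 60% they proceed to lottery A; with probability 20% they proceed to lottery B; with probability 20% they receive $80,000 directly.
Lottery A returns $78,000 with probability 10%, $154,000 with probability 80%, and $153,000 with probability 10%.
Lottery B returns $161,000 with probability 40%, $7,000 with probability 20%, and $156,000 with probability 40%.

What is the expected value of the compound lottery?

EV(A) = 0.1 × 78000 + 0.8 × 154000 + 0.1 × 153000 = 7800 + 123200 + 15300 = 146300
EV(B) = 0.4 × 161000 + 0.2 × 7000 + 0.4 × 156000 = 64400 + 1400 + 62400 = 128200
Branch C: 80000 (certain)
Overall = 0.6 × 146300 + 0.2 × 128200 + 0.2 × 80000 = 87780 + 25640 + 16000 = 129420

$129,420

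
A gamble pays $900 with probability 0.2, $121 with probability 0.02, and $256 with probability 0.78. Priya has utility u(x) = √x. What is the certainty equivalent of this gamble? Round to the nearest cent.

$349.69

E[u] = 0.2·√900 + 0.02·√121 + 0.78·√256 = 0.2·30 + 0.02·11 + 0.78·16 = 18.7
CE = (18.7)² = 349.69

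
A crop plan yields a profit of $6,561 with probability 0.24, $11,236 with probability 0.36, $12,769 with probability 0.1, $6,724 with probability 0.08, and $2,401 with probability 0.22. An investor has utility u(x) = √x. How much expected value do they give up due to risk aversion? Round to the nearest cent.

E[u] = 0.24·√6561 + 0.36·√11236 + 0.1·√12769 + 0.08·√6724 + 0.22·√2401 = 0.24·81 + 0.36·106 + 0.1·113 + 0.08·82 + 0.22·49 = 86.24
CE = (86.24)² = 7437.3376
Risk premium = EV − CE = 7962.64 − 7437.3376 = 525.3024

$525.30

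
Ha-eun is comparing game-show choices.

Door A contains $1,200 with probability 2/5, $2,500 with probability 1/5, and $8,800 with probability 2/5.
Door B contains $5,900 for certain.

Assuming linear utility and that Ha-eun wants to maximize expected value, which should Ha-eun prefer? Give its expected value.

Door B ($5,900)

Door A = 2/5 × 1200 + 1/5 × 2500 + 2/5 × 8800 = 480 + 500 + 3520 = 4500
Door B: 5900 (certain)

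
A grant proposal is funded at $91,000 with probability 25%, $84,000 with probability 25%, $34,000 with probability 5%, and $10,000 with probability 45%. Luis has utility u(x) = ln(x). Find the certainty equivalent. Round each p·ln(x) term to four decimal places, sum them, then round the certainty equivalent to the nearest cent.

$31,435.72

E[u] = 0.25·ln(91000) + 0.25·ln(84000) + 0.05·ln(34000) + 0.45·ln(10000) = 2.8547 + 2.8346 + 0.5217 + 4.1447 = 10.3557
CE = e^10.3557 ≈ 31435.72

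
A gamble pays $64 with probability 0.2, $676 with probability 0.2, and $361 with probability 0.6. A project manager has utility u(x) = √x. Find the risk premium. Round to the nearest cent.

$33.36

E[u] = 0.2·√64 + 0.2·√676 + 0.6·√361 = 0.2·8 + 0.2·26 + 0.6·19 = 18.2
CE = (18.2)² = 331.24
Risk premium = EV − CE = 364.6 − 331.24 = 33.36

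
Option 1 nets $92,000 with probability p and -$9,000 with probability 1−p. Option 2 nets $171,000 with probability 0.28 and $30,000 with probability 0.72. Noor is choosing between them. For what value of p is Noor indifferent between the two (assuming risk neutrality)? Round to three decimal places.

p = 0.777

EV(Option 2) = 0.28 × 171000 + 0.72 × 30000 = 47880 + 21600 = 69480
p·92000 + (1−p)·(-9000) = 69480
101000p − 9000 = 69480
p = (69480 + 9000) / 101000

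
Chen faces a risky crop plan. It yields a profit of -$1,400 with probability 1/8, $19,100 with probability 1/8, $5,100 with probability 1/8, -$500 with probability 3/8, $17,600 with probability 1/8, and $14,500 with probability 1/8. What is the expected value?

EV = 1/8 × (-1400) + 1/8 × 19100 + 1/8 × 5100 + 3/8 × (-500) + 1/8 × 17600 + 1/8 × 14500 = -175 + 2387.5 + 637.5 − 187.5 + 2200 + 1812.5 = 6675

$6,675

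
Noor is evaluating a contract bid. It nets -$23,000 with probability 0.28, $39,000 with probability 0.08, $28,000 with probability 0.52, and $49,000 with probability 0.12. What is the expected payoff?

EV = 0.28 × (-23000) + 0.08 × 39000 + 0.52 × 28000 + 0.12 × 49000 = -6440 + 3120 + 14560 + 5880 = 17120

$17,120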